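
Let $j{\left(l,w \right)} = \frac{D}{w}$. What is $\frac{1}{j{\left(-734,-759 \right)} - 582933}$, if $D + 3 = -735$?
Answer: $- \frac{253}{147481803} \approx -1.7155 \cdot 10^{-6}$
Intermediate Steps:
$D = -738$ ($D = -3 - 735 = -738$)
$j{\left(l,w \right)} = - \frac{738}{w}$
$\frac{1}{j{\left(-734,-759 \right)} - 582933} = \frac{1}{- \frac{738}{-759} - 582933} = \frac{1}{\left(-738\right) \left(- \frac{1}{759}\right) - 582933} = \frac{1}{\frac{246}{253} - 582933} = \frac{1}{- \frac{147481803}{253}} = - \frac{253}{147481803}$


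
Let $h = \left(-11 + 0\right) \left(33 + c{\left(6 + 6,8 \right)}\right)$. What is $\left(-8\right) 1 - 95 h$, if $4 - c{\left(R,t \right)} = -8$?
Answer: $47017$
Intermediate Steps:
$c{\left(R,t \right)} = 12$ ($c{\left(R,t \right)} = 4 - -8 = 4 + 8 = 12$)
$h = -495$ ($h = \left(-11 + 0\right) \left(33 + 12\right) = \left(-11\right) 45 = -495$)
$\left(-8\right) 1 - 95 h = \left(-8\right) 1 - -47025 = -8 + 47025 = 47017$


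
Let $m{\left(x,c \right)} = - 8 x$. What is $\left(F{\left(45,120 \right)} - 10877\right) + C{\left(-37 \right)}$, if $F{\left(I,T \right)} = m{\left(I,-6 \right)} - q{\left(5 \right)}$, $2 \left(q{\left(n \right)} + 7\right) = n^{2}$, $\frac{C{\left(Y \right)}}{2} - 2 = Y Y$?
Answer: $- \frac{17001}{2} \approx -8500.5$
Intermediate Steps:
$C{\left(Y \right)} = 4 + 2 Y^{2}$ ($C{\left(Y \right)} = 4 + 2 Y Y = 4 + 2 Y^{2}$)
$q{\left(n \right)} = -7 + \frac{n^{2}}{2}$
$F{\left(I,T \right)} = - \frac{11}{2} - 8 I$ ($F{\left(I,T \right)} = - 8 I - \left(-7 + \frac{5^{2}}{2}\right) = - 8 I - \left(-7 + \frac{1}{2} \cdot 25\right) = - 8 I - \left(-7 + \frac{25}{2}\right) = - 8 I - \frac{11}{2} = - \frac{11}{2} - 8 I$)
$\left(F{\left(45,120 \right)} - 10877\right) + C{\left(-37 \right)} = \left(\left(- \frac{11}{2} - 360\right) - 10877\right) + \left(4 + 2 \left(-37\right)^{2}\right) = \left(\left(- \frac{11}{2} - 360\right) - 10877\right) + \left(4 + 2 \cdot 1369\right) = \left(- \frac{731}{2} - 10877\right) + \left(4 + 2738\right) = - \frac{22485}{2} + 2742 = - \frac{17001}{2}$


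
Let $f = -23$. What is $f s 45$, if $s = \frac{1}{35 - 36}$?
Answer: $1035$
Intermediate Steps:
$s = -1$ ($s = \frac{1}{-1} = -1$)
$f s 45 = \left(-23\right) \left(-1\right) 45 = 23 \cdot 45 = 1035$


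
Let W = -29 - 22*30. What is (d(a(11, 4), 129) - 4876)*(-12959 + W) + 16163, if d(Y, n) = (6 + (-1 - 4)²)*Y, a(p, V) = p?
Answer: 61909843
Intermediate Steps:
W = -689 (W = -29 - 660 = -689)
d(Y, n) = 31*Y (d(Y, n) = (6 + (-5)²)*Y = (6 + 25)*Y = 31*Y)
(d(a(11, 4), 129) - 4876)*(-12959 + W) + 16163 = (31*11 - 4876)*(-12959 - 689) + 16163 = (341 - 4876)*(-13648) + 16163 = -4535*(-13648) + 16163 = 61893680 + 16163 = 61909843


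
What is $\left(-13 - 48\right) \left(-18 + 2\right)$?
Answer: $976$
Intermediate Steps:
$\left(-13 - 48\right) \left(-18 + 2\right) = \left(-61\right) \left(-16\right) = 976$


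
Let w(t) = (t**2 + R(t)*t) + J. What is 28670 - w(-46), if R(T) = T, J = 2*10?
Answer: 24418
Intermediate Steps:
J = 20
w(t) = 20 + 2*t**2 (w(t) = (t**2 + t*t) + 20 = (t**2 + t**2) + 20 = 2*t**2 + 20 = 20 + 2*t**2)
28670 - w(-46) = 28670 - (20 + 2*(-46)**2) = 28670 - (20 + 2*2116) = 28670 - (20 + 4232) = 28670 - 1*4252 = 28670 - 4252 = 24418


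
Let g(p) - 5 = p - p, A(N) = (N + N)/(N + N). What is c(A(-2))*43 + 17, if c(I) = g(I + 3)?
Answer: 232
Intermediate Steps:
A(N) = 1 (A(N) = (2*N)/((2*N)) = (2*N)*(1/(2*N)) = 1)
g(p) = 5 (g(p) = 5 + (p - p) = 5 + 0 = 5)
c(I) = 5
c(A(-2))*43 + 17 = 5*43 + 17 = 215 + 17 = 232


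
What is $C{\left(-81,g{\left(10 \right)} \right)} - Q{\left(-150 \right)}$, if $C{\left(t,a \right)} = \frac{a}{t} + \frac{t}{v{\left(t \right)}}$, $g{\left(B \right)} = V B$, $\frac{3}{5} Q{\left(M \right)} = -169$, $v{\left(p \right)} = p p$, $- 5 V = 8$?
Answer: $\frac{7610}{27} \approx 281.85$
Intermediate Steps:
$V = - \frac{8}{5}$ ($V = \left(- \frac{1}{5}\right) 8 = - \frac{8}{5} \approx -1.6$)
$v{\left(p \right)} = p^{2}$
$Q{\left(M \right)} = - \frac{845}{3}$ ($Q{\left(M \right)} = \frac{5}{3} \left(-169\right) = - \frac{845}{3}$)
$g{\left(B \right)} = - \frac{8 B}{5}$
$C{\left(t,a \right)} = \frac{1}{t} + \frac{a}{t}$ ($C{\left(t,a \right)} = \frac{a}{t} + \frac{t}{t^{2}} = \frac{a}{t} + \frac{1}{t} = \frac{1}{t} + \frac{a}{t}$)
$C{\left(-81,g{\left(10 \right)} \right)} - Q{\left(-150 \right)} = \frac{1 - 16}{-81} - - \frac{845}{3} = - \frac{1 - 16}{81} + \frac{845}{3} = \left(- \frac{1}{81}\right) \left(-15\right) + \frac{845}{3} = \frac{5}{27} + \frac{845}{3} = \frac{7610}{27}$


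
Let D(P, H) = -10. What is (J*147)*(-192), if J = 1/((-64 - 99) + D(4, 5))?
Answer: 28224/173 ≈ 163.14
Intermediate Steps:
J = -1/173 (J = 1/((-64 - 99) - 10) = 1/(-163 - 10) = 1/(-173) = -1/173 ≈ -0.0057803)
(J*147)*(-192) = -1/173*147*(-192) = -147/173*(-192) = 28224/173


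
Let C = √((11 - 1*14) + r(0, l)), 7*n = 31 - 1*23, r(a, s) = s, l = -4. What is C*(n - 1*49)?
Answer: -335*I*√7/7 ≈ -126.62*I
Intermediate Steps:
n = 8/7 (n = (31 - 1*23)/7 = (31 - 23)/7 = (⅐)*8 = 8/7 ≈ 1.1429)
C = I*√7 (C = √((11 - 1*14) - 4) = √((11 - 14) - 4) = √(-3 - 4) = √(-7) = I*√7 ≈ 2.6458*I)
C*(n - 1*49) = (I*√7)*(8/7 - 1*49) = (I*√7)*(8/7 - 49) = (I*√7)*(-335/7) = -335*I*√7/7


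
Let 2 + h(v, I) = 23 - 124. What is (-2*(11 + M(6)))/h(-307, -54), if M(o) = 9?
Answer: 40/103 ≈ 0.38835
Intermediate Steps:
h(v, I) = -103 (h(v, I) = -2 + (23 - 124) = -2 - 101 = -103)
(-2*(11 + M(6)))/h(-307, -54) = -2*(11 + 9)/(-103) = -2*20*(-1/103) = -1*40*(-1/103) = -40*(-1/103) = 40/103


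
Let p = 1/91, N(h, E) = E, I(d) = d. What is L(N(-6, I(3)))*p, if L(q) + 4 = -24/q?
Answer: -12/91 ≈ -0.13187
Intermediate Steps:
L(q) = -4 - 24/q
p = 1/91 ≈ 0.010989
L(N(-6, I(3)))*p = (-4 - 24/3)*(1/91) = (-4 - 24*⅓)*(1/91) = (-4 - 8)*(1/91) = -12*1/91 = -12/91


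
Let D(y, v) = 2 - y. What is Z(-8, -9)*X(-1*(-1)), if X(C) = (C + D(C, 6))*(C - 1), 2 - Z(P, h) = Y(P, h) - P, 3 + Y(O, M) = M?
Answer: 0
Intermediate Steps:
Y(O, M) = -3 + M
Z(P, h) = 5 + P - h (Z(P, h) = 2 - ((-3 + h) - P) = 2 - (-3 + h - P) = 2 + (3 + P - h) = 5 + P - h)
X(C) = -2 + 2*C (X(C) = (C + (2 - C))*(C - 1) = 2*(-1 + C) = -2 + 2*C)
Z(-8, -9)*X(-1*(-1)) = (5 - 8 - 1*(-9))*(-2 + 2*(-1*(-1))) = (5 - 8 + 9)*(-2 + 2*1) = 6*(-2 + 2) = 6*0 = 0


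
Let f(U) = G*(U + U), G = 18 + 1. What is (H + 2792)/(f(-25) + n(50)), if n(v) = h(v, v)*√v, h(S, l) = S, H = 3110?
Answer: -56069/7775 - 2951*√2/1555 ≈ -9.8953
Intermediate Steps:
G = 19
n(v) = v^(3/2) (n(v) = v*√v = v^(3/2))
f(U) = 38*U (f(U) = 19*(U + U) = 19*(2*U) = 38*U)
(H + 2792)/(f(-25) + n(50)) = (3110 + 2792)/(38*(-25) + 50^(3/2)) = 5902/(-950 + 250*√2)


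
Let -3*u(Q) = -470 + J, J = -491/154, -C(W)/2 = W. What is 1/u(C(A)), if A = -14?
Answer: 462/72871 ≈ 0.0063400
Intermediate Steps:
C(W) = -2*W
J = -491/154 (J = -491*1/154 = -491/154 ≈ -3.1883)
u(Q) = 72871/462 (u(Q) = -(-470 - 491/154)/3 = -⅓*(-72871/154) = 72871/462)
1/u(C(A)) = 1/(72871/462) = 462/72871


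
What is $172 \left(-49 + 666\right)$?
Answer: $106124$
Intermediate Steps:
$172 \left(-49 + 666\right) = 172 \cdot 617 = 106124$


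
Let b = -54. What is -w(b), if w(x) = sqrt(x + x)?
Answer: -6*I*sqrt(3) ≈ -10.392*I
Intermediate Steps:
w(x) = sqrt(2)*sqrt(x) (w(x) = sqrt(2*x) = sqrt(2)*sqrt(x))
-w(b) = -sqrt(2)*sqrt(-54) = -sqrt(2)*3*I*sqrt(6) = -6*I*sqrt(3)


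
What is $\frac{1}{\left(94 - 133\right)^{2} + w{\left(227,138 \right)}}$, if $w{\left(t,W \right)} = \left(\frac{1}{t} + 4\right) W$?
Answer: $\frac{227}{470709} \approx 0.00048225$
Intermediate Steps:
$w{\left(t,W \right)} = W \left(4 + \frac{1}{t}\right)$ ($w{\left(t,W \right)} = \left(4 + \frac{1}{t}\right) W = W \left(4 + \frac{1}{t}\right)$)
$\frac{1}{\left(94 - 133\right)^{2} + w{\left(227,138 \right)}} = \frac{1}{\left(94 - 133\right)^{2} + \left(4 \cdot 138 + \frac{138}{227}\right)} = \frac{1}{\left(-39\right)^{2} + \left(552 + 138 \cdot \frac{1}{227}\right)} = \frac{1}{1521 + \left(552 + \frac{138}{227}\right)} = \frac{1}{1521 + \frac{125442}{227}} = \frac{1}{\frac{470709}{227}} = \frac{227}{470709}$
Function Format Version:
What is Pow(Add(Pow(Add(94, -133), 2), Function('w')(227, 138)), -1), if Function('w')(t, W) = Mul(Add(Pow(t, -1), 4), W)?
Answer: Rational(227, 470709) ≈ 0.00048225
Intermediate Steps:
Function('w')(t, W) = Mul(W, Add(4, Pow(t, -1))) (Function('w')(t, W) = Mul(Add(4, Pow(t, -1)), W) = Mul(W, Add(4, Pow(t, -1))))
Pow(Add(Pow(Add(94, -133), 2), Function('w')(227, 138)), -1) = Pow(Add(Pow(Add(94, -133), 2), Add(Mul(4, 138), Mul(138, Pow(227, -1)))), -1) = Pow(Add(Pow(-39, 2), Add(552, Mul(138, Rational(1, 227)))), -1) = Pow(Add(1521, Add(552, Rational(138, 227))), -1) = Pow(Add(1521, Rational(125442, 227)), -1) = Pow(Rational(470709, 227), -1) = Rational(227, 470709)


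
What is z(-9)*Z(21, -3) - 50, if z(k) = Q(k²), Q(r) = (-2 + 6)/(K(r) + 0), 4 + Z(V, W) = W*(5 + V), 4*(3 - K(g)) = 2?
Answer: -906/5 ≈ -181.20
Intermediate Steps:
K(g) = 5/2 (K(g) = 3 - ¼*2 = 3 - ½ = 5/2)
Z(V, W) = -4 + W*(5 + V)
Q(r) = 8/5 (Q(r) = (-2 + 6)/(5/2 + 0) = 4/(5/2) = 4*(⅖) = 8/5)
z(k) = 8/5
z(-9)*Z(21, -3) - 50 = 8*(-4 + 5*(-3) + 21*(-3))/5 - 50 = 8*(-4 - 15 - 63)/5 - 50 = (8/5)*(-82) - 50 = -656/5 - 50 = -906/5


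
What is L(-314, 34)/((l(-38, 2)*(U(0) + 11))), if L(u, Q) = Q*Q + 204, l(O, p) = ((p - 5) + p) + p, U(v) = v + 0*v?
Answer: 1360/11 ≈ 123.64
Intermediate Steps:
U(v) = v (U(v) = v + 0 = v)
l(O, p) = -5 + 3*p (l(O, p) = ((-5 + p) + p) + p = (-5 + 2*p) + p = -5 + 3*p)
L(u, Q) = 204 + Q² (L(u, Q) = Q² + 204 = 204 + Q²)
L(-314, 34)/((l(-38, 2)*(U(0) + 11))) = (204 + 34²)/(((-5 + 3*2)*(0 + 11))) = (204 + 1156)/(((-5 + 6)*11)) = 1360/((1*11)) = 1360/11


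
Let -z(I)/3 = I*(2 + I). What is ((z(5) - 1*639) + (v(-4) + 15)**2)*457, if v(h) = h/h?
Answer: -223016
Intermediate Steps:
z(I) = -3*I*(2 + I)
v(h) = 1
((z(5) - 1*639) + (v(-4) + 15)**2)*457 = ((-3*5*(2 + 5) - 1*639) + (1 + 15)**2)*457 = ((-3*5*7 - 639) + 16**2)*457 = ((-105 - 639) + 256)*457 = (-744 + 256)*457 = -488*457 = -223016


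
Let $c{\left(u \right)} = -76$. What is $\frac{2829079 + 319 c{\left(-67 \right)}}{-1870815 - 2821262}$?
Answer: $- \frac{2804835}{4692077} \approx -0.59778$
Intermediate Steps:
$\frac{2829079 + 319 c{\left(-67 \right)}}{-1870815 - 2821262} = \frac{2829079 + 319 \left(-76\right)}{-1870815 - 2821262} = \frac{2829079 - 24244}{-4692077} = 2804835 \left(- \frac{1}{4692077}\right) = - \frac{2804835}{4692077}$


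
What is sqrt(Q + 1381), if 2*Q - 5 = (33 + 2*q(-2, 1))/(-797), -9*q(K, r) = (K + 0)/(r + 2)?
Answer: sqrt(71182673799)/7173 ≈ 37.195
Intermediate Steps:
q(K, r) = -K/(9*(2 + r)) (q(K, r) = -(K + 0)/(9*(r + 2)) = -K/(9*(2 + r)))
Q = 53350/21519 (Q = 5/2 + ((33 + 2*(-1*(-2)/(18 + 9*1)))/(-797))/2 = 5/2 + ((33 + 2*(-1*(-2)/(18 + 9)))*(-1/797))/2 = 5/2 + ((33 + 2*(-1*(-2)/27))*(-1/797))/2 = 5/2 + ((33 + 2*(-1*(-2)*1/27))*(-1/797))/2 = 5/2 + ((33 + 2*(2/27))*(-1/797))/2 = 5/2 + ((33 + 4/27)*(-1/797))/2 = 5/2 + ((895/27)*(-1/797))/2 = 5/2 + (1/2)*(-895/21519) = 5/2 - 895/43038 = 53350/21519 ≈ 2.4792)
sqrt(Q + 1381) = sqrt(53350/21519 + 1381) = sqrt(29771089/21519) = sqrt(71182673799)/7173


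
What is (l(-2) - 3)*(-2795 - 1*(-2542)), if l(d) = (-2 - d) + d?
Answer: 1265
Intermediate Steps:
l(d) = -2
(l(-2) - 3)*(-2795 - 1*(-2542)) = (-2 - 3)*(-2795 - 1*(-2542)) = -5*(-2795 + 2542) = -5*(-253) = 1265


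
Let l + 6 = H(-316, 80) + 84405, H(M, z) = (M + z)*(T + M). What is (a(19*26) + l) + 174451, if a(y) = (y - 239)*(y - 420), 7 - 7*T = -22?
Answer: 2459228/7 ≈ 3.5132e+5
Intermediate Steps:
T = 29/7 (T = 1 - ⅐*(-22) = 1 + 22/7 = 29/7 ≈ 4.1429)
a(y) = (-420 + y)*(-239 + y) (a(y) = (-239 + y)*(-420 + y) = (-420 + y)*(-239 + y))
H(M, z) = (29/7 + M)*(M + z) (H(M, z) = (M + z)*(29/7 + M) = (29/7 + M)*(M + z))
l = 1105981/7 (l = -6 + (((-316)² + (29/7)*(-316) + (29/7)*80 - 316*80) + 84405) = -6 + ((99856 - 9164/7 + 2320/7 - 25280) + 84405) = -6 + (515188/7 + 84405) = -6 + 1106023/7 = 1105981/7 ≈ 1.5800e+5)
(a(19*26) + l) + 174451 = ((100380 + (19*26)² - 12521*26) + 1105981/7) + 174451 = ((100380 + 494² - 659*494) + 1105981/7) + 174451 = ((100380 + 244036 - 325546) + 1105981/7) + 174451 = (18870 + 1105981/7) + 174451 = 1238071/7 + 174451 = 2459228/7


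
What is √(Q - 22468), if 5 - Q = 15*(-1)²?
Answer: I*√22478 ≈ 149.93*I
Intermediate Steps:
Q = -10 (Q = 5 - 15*(-1)² = 5 - 15 = -10)
√(Q - 22468) = √(-10 - 22468) = √(-22478) = I*√22478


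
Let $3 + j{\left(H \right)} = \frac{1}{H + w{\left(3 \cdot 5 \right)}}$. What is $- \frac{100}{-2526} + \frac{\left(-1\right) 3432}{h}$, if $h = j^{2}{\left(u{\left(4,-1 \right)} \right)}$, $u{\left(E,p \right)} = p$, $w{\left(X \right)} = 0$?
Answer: $- \frac{541727}{2526} \approx -214.46$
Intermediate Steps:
$j{\left(H \right)} = -3 + \frac{1}{H}$ ($j{\left(H \right)} = -3 + \frac{1}{H + 0} = -3 + \frac{1}{H}$)
$h = 16$ ($h = \left(-3 + \frac{1}{-1}\right)^{2} = \left(-3 - 1\right)^{2} = \left(-4\right)^{2} = 16$)
$- \frac{100}{-2526} + \frac{\left(-1\right) 3432}{h} = - \frac{100}{-2526} + \frac{\left(-1\right) 3432}{16} = \left(-100\right) \left(- \frac{1}{2526}\right) - \frac{429}{2} = \frac{50}{1263} - \frac{429}{2} = - \frac{541727}{2526}$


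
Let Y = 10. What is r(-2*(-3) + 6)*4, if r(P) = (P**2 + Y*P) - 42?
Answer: 888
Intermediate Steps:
r(P) = -42 + P**2 + 10*P (r(P) = (P**2 + 10*P) - 42 = -42 + P**2 + 10*P)
r(-2*(-3) + 6)*4 = (-42 + (-2*(-3) + 6)**2 + 10*(-2*(-3) + 6))*4 = (-42 + (6 + 6)**2 + 10*(6 + 6))*4 = (-42 + 12**2 + 10*12)*4 = (-42 + 144 + 120)*4 = 222*4 = 888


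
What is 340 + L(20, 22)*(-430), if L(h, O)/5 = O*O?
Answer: -1040260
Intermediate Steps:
L(h, O) = 5*O**2 (L(h, O) = 5*(O*O) = 5*O**2)
340 + L(20, 22)*(-430) = 340 + (5*22**2)*(-430) = 340 + (5*484)*(-430) = 340 + 2420*(-430) = 340 - 1040600 = -1040260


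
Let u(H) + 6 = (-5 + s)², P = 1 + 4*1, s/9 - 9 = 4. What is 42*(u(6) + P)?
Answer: 526806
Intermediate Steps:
s = 117 (s = 81 + 9*4 = 81 + 36 = 117)
P = 5 (P = 1 + 4 = 5)
u(H) = 12538 (u(H) = -6 + (-5 + 117)² = -6 + 112² = -6 + 12544 = 12538)
42*(u(6) + P) = 42*(12538 + 5) = 42*12543 = 526806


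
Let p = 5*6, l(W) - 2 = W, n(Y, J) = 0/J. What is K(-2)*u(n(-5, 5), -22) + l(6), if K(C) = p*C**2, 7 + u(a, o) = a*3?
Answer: -832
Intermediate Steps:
n(Y, J) = 0
l(W) = 2 + W
p = 30
u(a, o) = -7 + 3*a (u(a, o) = -7 + a*3 = -7 + 3*a)
K(C) = 30*C**2
K(-2)*u(n(-5, 5), -22) + l(6) = (30*(-2)**2)*(-7 + 3*0) + (2 + 6) = (30*4)*(-7 + 0) + 8 = 120*(-7) + 8 = -840 + 8 = -832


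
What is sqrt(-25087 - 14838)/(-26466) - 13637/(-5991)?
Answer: 13637/5991 - 5*I*sqrt(1597)/26466 ≈ 2.2762 - 0.0075498*I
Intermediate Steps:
sqrt(-25087 - 14838)/(-26466) - 13637/(-5991) = sqrt(-39925)*(-1/26466) - 13637*(-1/5991) = (5*I*sqrt(1597))*(-1/26466) + 13637/5991 = -5*I*sqrt(1597)/26466 + 13637/5991 = 13637/5991 - 5*I*sqrt(1597)/26466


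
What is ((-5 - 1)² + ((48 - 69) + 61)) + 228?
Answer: 304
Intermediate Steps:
((-5 - 1)² + ((48 - 69) + 61)) + 228 = ((-6)² + (-21 + 61)) + 228 = (36 + 40) + 228 = 76 + 228 = 304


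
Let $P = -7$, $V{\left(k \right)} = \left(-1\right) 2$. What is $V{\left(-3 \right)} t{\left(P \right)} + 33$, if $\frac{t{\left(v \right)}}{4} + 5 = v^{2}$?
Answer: $-319$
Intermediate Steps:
$V{\left(k \right)} = -2$
$t{\left(v \right)} = -20 + 4 v^{2}$
$V{\left(-3 \right)} t{\left(P \right)} + 33 = - 2 \left(-20 + 4 \left(-7\right)^{2}\right) + 33 = - 2 \left(-20 + 4 \cdot 49\right) + 33 = - 2 \left(-20 + 196\right) + 33 = \left(-2\right) 176 + 33 = -352 + 33 = -319$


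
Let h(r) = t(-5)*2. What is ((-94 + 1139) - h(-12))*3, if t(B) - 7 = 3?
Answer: 3075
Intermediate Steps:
t(B) = 10 (t(B) = 7 + 3 = 10)
h(r) = 20 (h(r) = 10*2 = 20)
((-94 + 1139) - h(-12))*3 = ((-94 + 1139) - 1*20)*3 = (1045 - 20)*3 = 1025*3 = 3075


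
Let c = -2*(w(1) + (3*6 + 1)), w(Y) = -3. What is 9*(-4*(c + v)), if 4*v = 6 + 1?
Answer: 1089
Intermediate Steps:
v = 7/4 (v = (6 + 1)/4 = (1/4)*7 = 7/4 ≈ 1.7500)
c = -32 (c = -2*(-3 + (3*6 + 1)) = -2*(-3 + (18 + 1)) = -2*(-3 + 19) = -2*16 = -32)
9*(-4*(c + v)) = 9*(-4*(-32 + 7/4)) = 9*(-4*(-121/4)) = 9*121 = 1089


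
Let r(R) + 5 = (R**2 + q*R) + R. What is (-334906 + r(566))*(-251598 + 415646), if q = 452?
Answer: 39673860464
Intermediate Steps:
r(R) = -5 + R**2 + 453*R (r(R) = -5 + ((R**2 + 452*R) + R) = -5 + (R**2 + 453*R) = -5 + R**2 + 453*R)
(-334906 + r(566))*(-251598 + 415646) = (-334906 + (-5 + 566**2 + 453*566))*(-251598 + 415646) = (-334906 + (-5 + 320356 + 256398))*164048 = (-334906 + 576749)*164048 = 241843*164048 = 39673860464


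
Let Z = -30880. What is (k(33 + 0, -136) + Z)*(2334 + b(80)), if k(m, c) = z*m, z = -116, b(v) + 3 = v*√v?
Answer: -80904348 - 11106560*√5 ≈ -1.0574e+8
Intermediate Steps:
b(v) = -3 + v^(3/2) (b(v) = -3 + v*√v = -3 + v^(3/2))
k(m, c) = -116*m
(k(33 + 0, -136) + Z)*(2334 + b(80)) = (-116*(33 + 0) - 30880)*(2334 + (-3 + 80^(3/2))) = (-116*33 - 30880)*(2334 + (-3 + 320*√5)) = (-3828 - 30880)*(2331 + 320*√5) = -34708*(2331 + 320*√5) = -80904348 - 11106560*√5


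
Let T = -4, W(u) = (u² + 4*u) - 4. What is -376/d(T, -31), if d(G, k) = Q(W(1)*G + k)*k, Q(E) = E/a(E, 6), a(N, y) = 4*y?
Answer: -9024/1085 ≈ -8.3170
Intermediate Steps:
W(u) = -4 + u² + 4*u
Q(E) = E/24 (Q(E) = E/((4*6)) = E/24)
d(G, k) = k*(G/24 + k/24) (d(G, k) = (((-4 + 1² + 4*1)*G + k)/24)*k = (((-4 + 1 + 4)*G + k)/24)*k = ((1*G + k)/24)*k = ((G + k)/24)*k = (G/24 + k/24)*k = k*(G/24 + k/24))
-376/d(T, -31) = -376*(-24/(31*(-4 - 31))) = -376/((1/24)*(-31)*(-35)) = -376/1085/24 = -376*24/1085 = -9024/1085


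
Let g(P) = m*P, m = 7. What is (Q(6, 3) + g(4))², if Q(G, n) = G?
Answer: 1156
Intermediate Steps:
g(P) = 7*P
(Q(6, 3) + g(4))² = (6 + 7*4)² = (6 + 28)² = 34² = 1156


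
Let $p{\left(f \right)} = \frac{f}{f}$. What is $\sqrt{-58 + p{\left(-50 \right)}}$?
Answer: $i \sqrt{57} \approx 7.5498 i$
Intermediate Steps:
$p{\left(f \right)} = 1$
$\sqrt{-58 + p{\left(-50 \right)}} = \sqrt{-58 + 1} = \sqrt{-57} = i \sqrt{57}$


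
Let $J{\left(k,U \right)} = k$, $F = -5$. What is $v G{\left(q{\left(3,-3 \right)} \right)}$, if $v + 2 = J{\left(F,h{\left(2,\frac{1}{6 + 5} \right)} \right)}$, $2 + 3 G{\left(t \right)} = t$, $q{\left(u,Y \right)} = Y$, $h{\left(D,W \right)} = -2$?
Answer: $\frac{35}{3} \approx 11.667$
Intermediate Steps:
$G{\left(t \right)} = - \frac{2}{3} + \frac{t}{3}$
$v = -7$ ($v = -2 - 5 = -7$)
$v G{\left(q{\left(3,-3 \right)} \right)} = - 7 \left(- \frac{2}{3} + \frac{1}{3} \left(-3\right)\right) = - 7 \left(- \frac{2}{3} - 1\right) = \left(-7\right) \left(- \frac{5}{3}\right) = \frac{35}{3}$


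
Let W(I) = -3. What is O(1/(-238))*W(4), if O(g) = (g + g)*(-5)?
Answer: -15/119 ≈ -0.12605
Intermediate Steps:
O(g) = -10*g (O(g) = (2*g)*(-5) = -10*g)
O(1/(-238))*W(4) = -10/(-238)*(-3) = -10*(-1/238)*(-3) = (5/119)*(-3) = -15/119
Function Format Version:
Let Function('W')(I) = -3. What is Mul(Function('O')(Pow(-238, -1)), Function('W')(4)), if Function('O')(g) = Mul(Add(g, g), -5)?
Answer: Rational(-15, 119) ≈ -0.12605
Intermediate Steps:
Function('O')(g) = Mul(-10, g) (Function('O')(g) = Mul(Mul(2, g), -5) = Mul(-10, g))
Mul(Function('O')(Pow(-238, -1)), Function('W')(4)) = Mul(Mul(-10, Pow(-238, -1)), -3) = Mul(Mul(-10, Rational(-1, 238)), -3) = Mul(Rational(5, 119), -3) = Rational(-15, 119)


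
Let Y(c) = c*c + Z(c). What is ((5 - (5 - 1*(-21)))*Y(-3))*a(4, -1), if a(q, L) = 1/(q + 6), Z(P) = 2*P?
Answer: -63/10 ≈ -6.3000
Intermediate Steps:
a(q, L) = 1/(6 + q)
Y(c) = c² + 2*c (Y(c) = c*c + 2*c = c² + 2*c)
((5 - (5 - 1*(-21)))*Y(-3))*a(4, -1) = ((5 - (5 - 1*(-21)))*(-3*(2 - 3)))/(6 + 4) = ((5 - (5 + 21))*(-3*(-1)))/10 = ((5 - 1*26)*3)*(⅒) = ((5 - 26)*3)*(⅒) = -21*3*(⅒) = -63*⅒ = -63/10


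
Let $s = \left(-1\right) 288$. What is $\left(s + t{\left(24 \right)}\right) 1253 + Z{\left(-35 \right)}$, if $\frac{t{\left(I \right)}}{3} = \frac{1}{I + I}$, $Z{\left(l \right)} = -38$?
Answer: $- \frac{5773179}{16} \approx -3.6082 \cdot 10^{5}$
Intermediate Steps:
$s = -288$
$t{\left(I \right)} = \frac{3}{2 I}$ ($t{\left(I \right)} = \frac{3}{I + I} = \frac{3}{2 I}$)
$\left(s + t{\left(24 \right)}\right) 1253 + Z{\left(-35 \right)} = \left(-288 + \frac{3}{2 \cdot 24}\right) 1253 - 38 = \left(-288 + \frac{3}{2} \cdot \frac{1}{24}\right) 1253 - 38 = \left(-288 + \frac{1}{16}\right) 1253 - 38 = \left(- \frac{4607}{16}\right) 1253 - 38 = - \frac{5772571}{16} - 38 = - \frac{5773179}{16}$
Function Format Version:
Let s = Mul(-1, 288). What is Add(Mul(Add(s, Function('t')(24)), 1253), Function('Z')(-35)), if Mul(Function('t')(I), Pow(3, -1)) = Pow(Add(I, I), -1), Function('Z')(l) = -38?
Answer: Rational(-5773179, 16) ≈ -3.6082e+5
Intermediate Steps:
s = -288
Function('t')(I) = Mul(Rational(3, 2), Pow(I, -1)) (Function('t')(I) = Mul(3, Pow(Add(I, I), -1)) = Mul(3, Pow(Mul(2, I), -1)) = Mul(3, Mul(Rational(1, 2), Pow(I, -1))) = Mul(Rational(3, 2), Pow(I, -1)))
Add(Mul(Add(s, Function('t')(24)), 1253), Function('Z')(-35)) = Add(Mul(Add(-288, Mul(Rational(3, 2), Pow(24, -1))), 1253), -38) = Add(Mul(Add(-288, Mul(Rational(3, 2), Rational(1, 24))), 1253), -38) = Add(Mul(Add(-288, Rational(1, 16)), 1253), -38) = Add(Mul(Rational(-4607, 16), 1253), -38) = Add(Rational(-5772571, 16), -38) = Rational(-5773179, 16)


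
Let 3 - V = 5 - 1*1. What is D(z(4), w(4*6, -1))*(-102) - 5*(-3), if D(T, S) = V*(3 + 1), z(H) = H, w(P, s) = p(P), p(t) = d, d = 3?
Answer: 423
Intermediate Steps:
p(t) = 3
w(P, s) = 3
V = -1 (V = 3 - (5 - 1*1) = 3 - (5 - 1) = 3 - 1*4 = 3 - 4 = -1)
D(T, S) = -4 (D(T, S) = -(3 + 1) = -1*4 = -4)
D(z(4), w(4*6, -1))*(-102) - 5*(-3) = -4*(-102) - 5*(-3) = 408 + 15 = 423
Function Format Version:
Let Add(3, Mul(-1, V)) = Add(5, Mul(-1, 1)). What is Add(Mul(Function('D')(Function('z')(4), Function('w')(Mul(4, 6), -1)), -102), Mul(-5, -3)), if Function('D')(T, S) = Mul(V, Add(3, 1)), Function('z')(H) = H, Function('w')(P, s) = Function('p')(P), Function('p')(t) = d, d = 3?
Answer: 423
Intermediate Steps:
Function('p')(t) = 3
Function('w')(P, s) = 3
V = -1 (V = Add(3, Mul(-1, Add(5, Mul(-1, 1)))) = Add(3, Mul(-1, Add(5, -1))) = Add(3, Mul(-1, 4)) = Add(3, -4) = -1)
Function('D')(T, S) = -4 (Function('D')(T, S) = Mul(-1, Add(3, 1)) = Mul(-1, 4) = -4)
Add(Mul(Function('D')(Function('z')(4), Function('w')(Mul(4, 6), -1)), -102), Mul(-5, -3)) = Add(Mul(-4, -102), Mul(-5, -3)) = Add(408, 15) = 423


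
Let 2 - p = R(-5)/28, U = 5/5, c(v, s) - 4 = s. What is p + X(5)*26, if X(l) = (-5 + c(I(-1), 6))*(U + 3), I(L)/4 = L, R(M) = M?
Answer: 14621/28 ≈ 522.18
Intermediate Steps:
I(L) = 4*L
c(v, s) = 4 + s
U = 1 (U = 5*(⅕) = 1)
p = 61/28 (p = 2 - (-5)/28 = 2 - 1*(-5/28) = 2 + 5/28 = 61/28 ≈ 2.1786)
X(l) = 20 (X(l) = (-5 + (4 + 6))*(1 + 3) = (-5 + 10)*4 = 5*4 = 20)
p + X(5)*26 = 61/28 + 20*26 = 61/28 + 520 = 14621/28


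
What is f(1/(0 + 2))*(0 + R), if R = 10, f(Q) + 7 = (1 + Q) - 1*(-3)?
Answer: -25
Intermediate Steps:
f(Q) = -3 + Q (f(Q) = -7 + ((1 + Q) - 1*(-3)) = -7 + ((1 + Q) + 3) = -7 + (4 + Q) = -3 + Q)
f(1/(0 + 2))*(0 + R) = (-3 + 1/(0 + 2))*(0 + 10) = (-3 + 1/2)*10 = (-3 + ½)*10 = -5/2*10 = -25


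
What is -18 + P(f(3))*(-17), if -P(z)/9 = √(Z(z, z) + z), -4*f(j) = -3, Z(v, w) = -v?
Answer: -18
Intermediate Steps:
f(j) = ¾ (f(j) = -¼*(-3) = ¾)
P(z) = 0 (P(z) = -9*√(-z + z) = -9*√0 = -9*0 = 0)
-18 + P(f(3))*(-17) = -18 + 0*(-17) = -18 + 0 = -18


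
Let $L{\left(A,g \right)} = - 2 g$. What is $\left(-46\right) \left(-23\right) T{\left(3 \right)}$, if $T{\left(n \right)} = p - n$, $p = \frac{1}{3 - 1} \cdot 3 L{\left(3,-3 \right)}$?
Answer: $6348$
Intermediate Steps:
$p = 9$ ($p = \frac{1}{3 - 1} \cdot 3 \left(\left(-2\right) \left(-3\right)\right) = \frac{1}{2} \cdot 3 \cdot 6 = \frac{3}{2} \cdot 6 = 9$)
$T{\left(n \right)} = 9 - n$
$\left(-46\right) \left(-23\right) T{\left(3 \right)} = \left(-46\right) \left(-23\right) \left(9 - 3\right) = 1058 \left(9 - 3\right) = 1058 \cdot 6 = 6348$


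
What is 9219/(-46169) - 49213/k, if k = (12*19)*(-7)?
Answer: 2257401473/73685724 ≈ 30.636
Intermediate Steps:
k = -1596 (k = 228*(-7) = -1596)
9219/(-46169) - 49213/k = 9219/(-46169) - 49213/(-1596) = 9219*(-1/46169) - 49213*(-1/1596) = -9219/46169 + 49213/1596 = 2257401473/73685724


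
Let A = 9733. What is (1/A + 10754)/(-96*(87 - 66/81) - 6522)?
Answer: -942018147/1296065746 ≈ -0.72683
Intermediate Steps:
(1/A + 10754)/(-96*(87 - 66/81) - 6522) = (1/9733 + 10754)/(-96*(87 - 66/81) - 6522) = (1/9733 + 10754)/(-96*(87 - 66*1/81) - 6522) = 104668683/(9733*(-96*(87 - 22/27) - 6522)) = 104668683/(9733*(-96*2327/27 - 6522)) = 104668683/(9733*(-74464/9 - 6522)) = 104668683/(9733*(-133162/9)) = (104668683/9733)*(-9/133162) = -942018147/1296065746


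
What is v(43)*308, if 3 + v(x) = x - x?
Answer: -924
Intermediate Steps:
v(x) = -3 (v(x) = -3 + (x - x) = -3 + 0 = -3)
v(43)*308 = -3*308 = -924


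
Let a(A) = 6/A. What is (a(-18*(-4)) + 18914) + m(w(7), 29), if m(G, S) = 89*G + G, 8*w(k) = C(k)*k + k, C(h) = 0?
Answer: 113957/6 ≈ 18993.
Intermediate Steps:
w(k) = k/8 (w(k) = (0*k + k)/8 = (0 + k)/8 = k/8)
m(G, S) = 90*G
(a(-18*(-4)) + 18914) + m(w(7), 29) = (6/((-18*(-4))) + 18914) + 90*((⅛)*7) = (6/72 + 18914) + 90*(7/8) = (6*(1/72) + 18914) + 315/4 = (1/12 + 18914) + 315/4 = 226969/12 + 315/4 = 113957/6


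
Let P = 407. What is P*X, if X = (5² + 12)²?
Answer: 557183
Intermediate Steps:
X = 1369 (X = (25 + 12)² = 37² = 1369)
P*X = 407*1369 = 557183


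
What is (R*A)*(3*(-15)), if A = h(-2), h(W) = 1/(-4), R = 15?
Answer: 675/4 ≈ 168.75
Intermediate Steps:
h(W) = -¼
A = -¼ ≈ -0.25000
(R*A)*(3*(-15)) = (15*(-¼))*(3*(-15)) = -15/4*(-45) = 675/4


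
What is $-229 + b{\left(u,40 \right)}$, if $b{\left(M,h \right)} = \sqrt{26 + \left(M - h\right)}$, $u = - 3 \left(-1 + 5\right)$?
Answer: $-229 + i \sqrt{26} \approx -229.0 + 5.099 i$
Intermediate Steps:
$u = -12$ ($u = \left(-3\right) 4 = -12$)
$b{\left(M,h \right)} = \sqrt{26 + M - h}$
$-229 + b{\left(u,40 \right)} = -229 + \sqrt{26 - 12 - 40} = -229 + \sqrt{-26} = -229 + i \sqrt{26}$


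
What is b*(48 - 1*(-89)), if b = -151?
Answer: -20687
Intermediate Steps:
b*(48 - 1*(-89)) = -151*(48 - 1*(-89)) = -151*(48 + 89) = -151*137 = -20687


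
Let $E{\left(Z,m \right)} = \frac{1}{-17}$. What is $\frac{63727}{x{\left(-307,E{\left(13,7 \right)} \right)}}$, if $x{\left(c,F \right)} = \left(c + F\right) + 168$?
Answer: $- \frac{1083359}{2364} \approx -458.27$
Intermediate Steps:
$E{\left(Z,m \right)} = - \frac{1}{17}$
$x{\left(c,F \right)} = 168 + F + c$ ($x{\left(c,F \right)} = \left(F + c\right) + 168 = 168 + F + c$)
$\frac{63727}{x{\left(-307,E{\left(13,7 \right)} \right)}} = \frac{63727}{168 - \frac{1}{17} - 307} = \frac{63727}{- \frac{2364}{17}} = 63727 \left(- \frac{17}{2364}\right) = - \frac{1083359}{2364}$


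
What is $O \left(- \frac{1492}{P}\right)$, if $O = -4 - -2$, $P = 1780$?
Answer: $\frac{746}{445} \approx 1.6764$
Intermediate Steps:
$O = -2$ ($O = -4 + 2 = -2$)
$O \left(- \frac{1492}{P}\right) = - 2 \left(- \frac{1492}{1780}\right) = - 2 \left(\left(-1492\right) \frac{1}{1780}\right) = \left(-2\right) \left(- \frac{373}{445}\right) = \frac{746}{445}$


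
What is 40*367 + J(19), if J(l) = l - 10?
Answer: 14689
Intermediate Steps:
J(l) = -10 + l
40*367 + J(19) = 40*367 + (-10 + 19) = 14680 + 9 = 14689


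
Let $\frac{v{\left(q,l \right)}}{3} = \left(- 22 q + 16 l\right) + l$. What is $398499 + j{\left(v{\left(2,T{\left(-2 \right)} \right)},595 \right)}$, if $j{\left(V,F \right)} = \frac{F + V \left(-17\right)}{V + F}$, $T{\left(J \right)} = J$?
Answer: $\frac{143862712}{361} \approx 3.9851 \cdot 10^{5}$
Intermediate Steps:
$v{\left(q,l \right)} = - 66 q + 51 l$ ($v{\left(q,l \right)} = 3 \left(\left(- 22 q + 16 l\right) + l\right) = 3 \left(- 22 q + 17 l\right) = - 66 q + 51 l$)
$j{\left(V,F \right)} = \frac{F - 17 V}{F + V}$
$398499 + j{\left(v{\left(2,T{\left(-2 \right)} \right)},595 \right)} = 398499 + \frac{595 - 17 \left(\left(-66\right) 2 + 51 \left(-2\right)\right)}{595 + \left(\left(-66\right) 2 + 51 \left(-2\right)\right)} = 398499 + \frac{595 - 17 \left(-132 - 102\right)}{595 - 234} = 398499 + \frac{595 - -3978}{595 - 234} = 398499 + \frac{595 + 3978}{361} = 398499 + \frac{1}{361} \cdot 4573 = 398499 + \frac{4573}{361} = \frac{143862712}{361}$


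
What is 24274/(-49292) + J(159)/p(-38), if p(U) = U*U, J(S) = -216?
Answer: -5712341/8897206 ≈ -0.64204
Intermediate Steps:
p(U) = U²
24274/(-49292) + J(159)/p(-38) = 24274/(-49292) - 216/((-38)²) = 24274*(-1/49292) - 216/1444 = -12137/24646 - 216*1/1444 = -12137/24646 - 54/361 = -5712341/8897206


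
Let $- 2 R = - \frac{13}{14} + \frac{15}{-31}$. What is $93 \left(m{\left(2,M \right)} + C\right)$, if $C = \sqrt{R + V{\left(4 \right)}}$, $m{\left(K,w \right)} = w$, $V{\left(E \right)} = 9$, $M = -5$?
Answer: $-465 + \frac{15 \sqrt{73129}}{14} \approx -175.26$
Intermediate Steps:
$R = \frac{613}{868}$ ($R = - \frac{- \frac{13}{14} + \frac{15}{-31}}{2} = - \frac{\left(-13\right) \frac{1}{14} + 15 \left(- \frac{1}{31}\right)}{2} = - \frac{- \frac{13}{14} - \frac{15}{31}}{2} = \left(- \frac{1}{2}\right) \left(- \frac{613}{434}\right) = \frac{613}{868} \approx 0.70622$)
$C = \frac{5 \sqrt{73129}}{434}$ ($C = \sqrt{\frac{613}{868} + 9} = \sqrt{\frac{8425}{868}} = \frac{5 \sqrt{73129}}{434} \approx 3.1155$)
$93 \left(m{\left(2,M \right)} + C\right) = 93 \left(-5 + \frac{5 \sqrt{73129}}{434}\right) = -465 + \frac{15 \sqrt{73129}}{14}$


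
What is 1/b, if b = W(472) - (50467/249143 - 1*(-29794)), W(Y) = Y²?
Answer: 249143/48082057103 ≈ 5.1816e-6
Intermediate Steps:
b = 48082057103/249143 (b = 472² - (50467/249143 - 1*(-29794)) = 222784 - (50467*(1/249143) + 29794) = 222784 - (50467/249143 + 29794) = 222784 - 1*7423017009/249143 = 222784 - 7423017009/249143 = 48082057103/249143 ≈ 1.9299e+5)
1/b = 1/(48082057103/249143) = 249143/48082057103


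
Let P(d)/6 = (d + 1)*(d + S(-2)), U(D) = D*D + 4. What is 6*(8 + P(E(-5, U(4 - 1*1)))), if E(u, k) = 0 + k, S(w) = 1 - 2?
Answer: 6096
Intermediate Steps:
S(w) = -1
U(D) = 4 + D² (U(D) = D² + 4 = 4 + D²)
E(u, k) = k
P(d) = 6*(1 + d)*(-1 + d) (P(d) = 6*((d + 1)*(d - 1)) = 6*((1 + d)*(-1 + d)) = 6*(1 + d)*(-1 + d))
6*(8 + P(E(-5, U(4 - 1*1)))) = 6*(8 + (-6 + 6*(4 + (4 - 1*1)²)²)) = 6*(8 + (-6 + 6*(4 + (4 - 1)²)²)) = 6*(8 + (-6 + 6*(4 + 3²)²)) = 6*(8 + (-6 + 6*(4 + 9)²)) = 6*(8 + (-6 + 6*13²)) = 6*(8 + (-6 + 6*169)) = 6*(8 + (-6 + 1014)) = 6*(8 + 1008) = 6*1016 = 6096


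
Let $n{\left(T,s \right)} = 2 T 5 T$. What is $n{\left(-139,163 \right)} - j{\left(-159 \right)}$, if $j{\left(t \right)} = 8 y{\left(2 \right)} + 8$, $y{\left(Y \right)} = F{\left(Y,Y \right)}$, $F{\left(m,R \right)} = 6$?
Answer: $193154$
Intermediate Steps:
$y{\left(Y \right)} = 6$
$n{\left(T,s \right)} = 10 T^{2}$ ($n{\left(T,s \right)} = 2 \cdot 5 T T = 2 \cdot 5 T^{2} = 10 T^{2}$)
$j{\left(t \right)} = 56$ ($j{\left(t \right)} = 8 \cdot 6 + 8 = 48 + 8 = 56$)
$n{\left(-139,163 \right)} - j{\left(-159 \right)} = 10 \left(-139\right)^{2} - 56 = 10 \cdot 19321 - 56 = 193210 - 56 = 193154$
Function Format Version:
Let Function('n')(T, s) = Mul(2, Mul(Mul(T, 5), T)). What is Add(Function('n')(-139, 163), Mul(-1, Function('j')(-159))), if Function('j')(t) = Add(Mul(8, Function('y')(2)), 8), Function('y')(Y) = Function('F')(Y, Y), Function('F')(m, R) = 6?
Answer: 193154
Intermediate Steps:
Function('y')(Y) = 6
Function('n')(T, s) = Mul(10, Pow(T, 2)) (Function('n')(T, s) = Mul(2, Mul(Mul(5, T), T)) = Mul(2, Mul(5, Pow(T, 2))) = Mul(10, Pow(T, 2)))
Function('j')(t) = 56 (Function('j')(t) = Add(Mul(8, 6), 8) = Add(48, 8) = 56)
Add(Function('n')(-139, 163), Mul(-1, Function('j')(-159))) = Add(Mul(10, Pow(-139, 2)), Mul(-1, 56)) = Add(Mul(10, 19321), -56) = Add(193210, -56) = 193154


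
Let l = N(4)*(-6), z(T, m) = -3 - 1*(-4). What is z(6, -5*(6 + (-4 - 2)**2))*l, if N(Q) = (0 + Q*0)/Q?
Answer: 0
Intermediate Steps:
z(T, m) = 1 (z(T, m) = -3 + 4 = 1)
N(Q) = 0 (N(Q) = (0 + 0)/Q = 0/Q = 0)
l = 0 (l = 0*(-6) = 0)
z(6, -5*(6 + (-4 - 2)**2))*l = 1*0 = 0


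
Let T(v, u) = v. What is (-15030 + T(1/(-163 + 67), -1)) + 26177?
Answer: 1070111/96 ≈ 11147.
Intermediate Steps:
(-15030 + T(1/(-163 + 67), -1)) + 26177 = (-15030 + 1/(-163 + 67)) + 26177 = (-15030 + 1/(-96)) + 26177 = (-15030 - 1/96) + 26177 = -1442881/96 + 26177 = 1070111/96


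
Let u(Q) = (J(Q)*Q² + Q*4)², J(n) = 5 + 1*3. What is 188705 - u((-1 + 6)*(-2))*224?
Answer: -129193695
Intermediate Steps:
J(n) = 8 (J(n) = 5 + 3 = 8)
u(Q) = (4*Q + 8*Q²)² (u(Q) = (8*Q² + Q*4)² = (8*Q² + 4*Q)² = (4*Q + 8*Q²)²)
188705 - u((-1 + 6)*(-2))*224 = 188705 - 16*((-1 + 6)*(-2))²*(1 + 2*((-1 + 6)*(-2)))²*224 = 188705 - 16*(5*(-2))²*(1 + 2*(5*(-2)))²*224 = 188705 - 16*(-10)²*(1 + 2*(-10))²*224 = 188705 - 16*100*(1 - 20)²*224 = 188705 - 16*100*(-19)²*224 = 188705 - 16*100*361*224 = 188705 - 577600*224 = 188705 - 1*129382400 = 188705 - 129382400 = -129193695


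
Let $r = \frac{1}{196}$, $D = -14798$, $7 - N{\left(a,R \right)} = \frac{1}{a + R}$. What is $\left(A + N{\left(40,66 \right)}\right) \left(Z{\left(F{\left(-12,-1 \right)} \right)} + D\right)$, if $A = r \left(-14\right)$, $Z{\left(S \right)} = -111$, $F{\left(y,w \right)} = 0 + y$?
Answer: $- \frac{38271403}{371} \approx -1.0316 \cdot 10^{5}$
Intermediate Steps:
$N{\left(a,R \right)} = 7 - \frac{1}{R + a}$ ($N{\left(a,R \right)} = 7 - \frac{1}{a + R} = 7 - \frac{1}{R + a}$)
$F{\left(y,w \right)} = y$
$r = \frac{1}{196} \approx 0.005102$
$A = - \frac{1}{14}$ ($A = \frac{1}{196} \left(-14\right) = - \frac{1}{14} \approx -0.071429$)
$\left(A + N{\left(40,66 \right)}\right) \left(Z{\left(F{\left(-12,-1 \right)} \right)} + D\right) = \left(- \frac{1}{14} + \frac{-1 + 7 \cdot 66 + 7 \cdot 40}{66 + 40}\right) \left(-111 - 14798\right) = \left(- \frac{1}{14} + \frac{-1 + 462 + 280}{106}\right) \left(-14909\right) = \left(- \frac{1}{14} + \frac{1}{106} \cdot 741\right) \left(-14909\right) = \left(- \frac{1}{14} + \frac{741}{106}\right) \left(-14909\right) = \frac{2567}{371} \left(-14909\right) = - \frac{38271403}{371}$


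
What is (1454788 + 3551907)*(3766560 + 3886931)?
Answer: 38318695122245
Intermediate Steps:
(1454788 + 3551907)*(3766560 + 3886931) = 5006695*7653491 = 38318695122245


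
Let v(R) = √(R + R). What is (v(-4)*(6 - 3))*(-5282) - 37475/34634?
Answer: -37475/34634 - 31692*I*√2 ≈ -1.082 - 44819.0*I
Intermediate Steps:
v(R) = √2*√R (v(R) = √(2*R) = √2*√R)
(v(-4)*(6 - 3))*(-5282) - 37475/34634 = ((√2*√(-4))*(6 - 3))*(-5282) - 37475/34634 = ((√2*(2*I))*3)*(-5282) - 37475*1/34634 = ((2*I*√2)*3)*(-5282) - 37475/34634 = (6*I*√2)*(-5282) - 37475/34634 = -31692*I*√2 - 37475/34634 = -37475/34634 - 31692*I*√2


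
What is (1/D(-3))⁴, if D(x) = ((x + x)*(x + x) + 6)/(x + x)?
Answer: 1/2401 ≈ 0.00041649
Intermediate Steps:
D(x) = (6 + 4*x²)/(2*x) (D(x) = ((2*x)*(2*x) + 6)/((2*x)) = (4*x² + 6)*(1/(2*x)) = (6 + 4*x²)*(1/(2*x)) = (6 + 4*x²)/(2*x))
(1/D(-3))⁴ = (1/(2*(-3) + 3/(-3)))⁴ = (1/(-6 + 3*(-⅓)))⁴ = (1/(-6 - 1))⁴ = (1/(-7))⁴ = (-⅐)⁴ = 1/2401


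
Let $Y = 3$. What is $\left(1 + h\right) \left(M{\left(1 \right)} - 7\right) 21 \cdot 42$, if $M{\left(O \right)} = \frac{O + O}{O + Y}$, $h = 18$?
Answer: $-108927$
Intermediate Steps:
$M{\left(O \right)} = \frac{2 O}{3 + O}$ ($M{\left(O \right)} = \frac{O + O}{O + 3} = \frac{2 O}{3 + O}$)
$\left(1 + h\right) \left(M{\left(1 \right)} - 7\right) 21 \cdot 42 = \left(1 + 18\right) \left(2 \cdot 1 \frac{1}{3 + 1} - 7\right) 21 \cdot 42 = 19 \left(2 \cdot 1 \cdot \frac{1}{4} - 7\right) 21 \cdot 42 = 19 \left(\frac{1}{2} - 7\right) 21 \cdot 42 = 19 \left(- \frac{13}{2}\right) 21 \cdot 42 = \left(- \frac{247}{2}\right) 21 \cdot 42 = \left(- \frac{5187}{2}\right) 42 = -108927$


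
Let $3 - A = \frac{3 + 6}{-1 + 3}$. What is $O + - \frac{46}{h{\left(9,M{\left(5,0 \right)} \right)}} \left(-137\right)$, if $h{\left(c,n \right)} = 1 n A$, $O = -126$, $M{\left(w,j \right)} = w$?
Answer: $- \frac{14494}{15} \approx -966.27$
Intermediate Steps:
$A = - \frac{3}{2}$ ($A = 3 - \frac{3 + 6}{-1 + 3} = 3 - \frac{9}{2} = - \frac{3}{2} \approx -1.5$)
$h{\left(c,n \right)} = - \frac{3 n}{2}$ ($h{\left(c,n \right)} = 1 n \left(- \frac{3}{2}\right) = n \left(- \frac{3}{2}\right) = - \frac{3 n}{2}$)
$O + - \frac{46}{h{\left(9,M{\left(5,0 \right)} \right)}} \left(-137\right) = -126 + - \frac{46}{\left(- \frac{3}{2}\right) 5} \left(-137\right) = -126 + - \frac{46}{- \frac{15}{2}} \left(-137\right) = -126 + \left(-46\right) \left(- \frac{2}{15}\right) \left(-137\right) = -126 + \frac{92}{15} \left(-137\right) = -126 - \frac{12604}{15} = - \frac{14494}{15}$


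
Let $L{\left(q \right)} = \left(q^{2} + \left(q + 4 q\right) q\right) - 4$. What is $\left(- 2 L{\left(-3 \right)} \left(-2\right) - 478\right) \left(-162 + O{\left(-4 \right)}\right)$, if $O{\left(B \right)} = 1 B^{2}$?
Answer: $40588$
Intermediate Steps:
$O{\left(B \right)} = B^{2}$
$L{\left(q \right)} = -4 + 6 q^{2}$ ($L{\left(q \right)} = \left(q^{2} + 5 q q\right) - 4 = \left(q^{2} + 5 q^{2}\right) - 4 = 6 q^{2} - 4 = -4 + 6 q^{2}$)
$\left(- 2 L{\left(-3 \right)} \left(-2\right) - 478\right) \left(-162 + O{\left(-4 \right)}\right) = \left(- 2 \left(-4 + 6 \left(-3\right)^{2}\right) \left(-2\right) - 478\right) \left(-162 + \left(-4\right)^{2}\right) = \left(- 2 \left(-4 + 6 \cdot 9\right) \left(-2\right) - 478\right) \left(-162 + 16\right) = \left(- 2 \left(-4 + 54\right) \left(-2\right) - 478\right) \left(-146\right) = \left(\left(-2\right) 50 \left(-2\right) - 478\right) \left(-146\right) = \left(\left(-100\right) \left(-2\right) - 478\right) \left(-146\right) = \left(200 - 478\right) \left(-146\right) = \left(-278\right) \left(-146\right) = 40588$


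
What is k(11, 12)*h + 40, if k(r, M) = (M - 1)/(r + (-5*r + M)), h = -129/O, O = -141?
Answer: 59687/1504 ≈ 39.685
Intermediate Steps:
h = 43/47 (h = -129/(-141) = -129*(-1/141) = 43/47 ≈ 0.91489)
k(r, M) = (-1 + M)/(M - 4*r) (k(r, M) = (-1 + M)/(r + (M - 5*r)) = (-1 + M)/(M - 4*r))
k(11, 12)*h + 40 = ((-1 + 12)/(12 - 4*11))*(43/47) + 40 = (11/(12 - 44))*(43/47) + 40 = (11/(-32))*(43/47) + 40 = -1/32*11*(43/47) + 40 = -11/32*43/47 + 40 = -473/1504 + 40 = 59687/1504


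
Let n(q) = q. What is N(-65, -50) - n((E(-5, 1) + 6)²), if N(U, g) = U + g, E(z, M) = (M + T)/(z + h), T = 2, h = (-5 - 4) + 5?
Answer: -1324/9 ≈ -147.11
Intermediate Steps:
h = -4 (h = -9 + 5 = -4)
E(z, M) = (2 + M)/(-4 + z) (E(z, M) = (M + 2)/(z - 4) = (2 + M)/(-4 + z))
N(-65, -50) - n((E(-5, 1) + 6)²) = (-65 - 50) - ((2 + 1)/(-4 - 5) + 6)² = -115 - (3/(-9) + 6)² = -115 - (-⅑*3 + 6)² = -115 - (-⅓ + 6)² = -115 - (17/3)² = -115 - 1*289/9 = -115 - 289/9 = -1324/9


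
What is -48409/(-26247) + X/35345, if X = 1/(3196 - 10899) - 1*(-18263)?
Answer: 16872382077151/7146074756145 ≈ 2.3611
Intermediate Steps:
X = 140679888/7703 (X = 1/(-7703) + 18263 = -1/7703 + 18263 = 140679888/7703 ≈ 18263.)
-48409/(-26247) + X/35345 = -48409/(-26247) + (140679888/7703)/35345 = -48409*(-1/26247) + (140679888/7703)*(1/35345) = 48409/26247 + 140679888/272262535 = 16872382077151/7146074756145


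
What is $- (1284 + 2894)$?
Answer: $-4178$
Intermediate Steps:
$- (1284 + 2894) = \left(-1\right) 4178 = -4178$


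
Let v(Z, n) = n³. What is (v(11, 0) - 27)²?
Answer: 729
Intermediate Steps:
(v(11, 0) - 27)² = (0³ - 27)² = (0 - 27)² = (-27)² = 729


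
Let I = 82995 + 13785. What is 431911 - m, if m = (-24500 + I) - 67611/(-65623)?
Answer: 23599997502/65623 ≈ 3.5963e+5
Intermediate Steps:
I = 96780
m = 4743298051/65623 (m = (-24500 + 96780) - 67611/(-65623) = 72280 - 67611*(-1/65623) = 72280 + 67611/65623 = 4743298051/65623 ≈ 72281.)
431911 - m = 431911 - 1*4743298051/65623 = 431911 - 4743298051/65623 = 23599997502/65623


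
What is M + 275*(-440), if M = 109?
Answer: -120891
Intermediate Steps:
M + 275*(-440) = 109 + 275*(-440) = 109 - 121000 = -120891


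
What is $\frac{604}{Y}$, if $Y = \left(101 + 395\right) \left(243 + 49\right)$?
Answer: $\frac{151}{36208} \approx 0.0041704$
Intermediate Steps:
$Y = 144832$ ($Y = 496 \cdot 292 = 144832$)
$\frac{604}{Y} = \frac{604}{144832} = 604 \cdot \frac{1}{144832} = \frac{151}{36208}$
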